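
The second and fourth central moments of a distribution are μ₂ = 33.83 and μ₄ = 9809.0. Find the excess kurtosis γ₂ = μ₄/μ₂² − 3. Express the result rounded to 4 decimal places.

5.5708

μ₂² = 33.83² = 1144.46890
μ₄/μ₂² = 9809.0 / 1144.46890 = 8.57079
γ₂ = 8.57079 − 3 ≈ 5.5708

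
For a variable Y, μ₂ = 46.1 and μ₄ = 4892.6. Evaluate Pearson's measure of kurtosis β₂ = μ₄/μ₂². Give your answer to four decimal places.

μ₂² = 46.1² = 2125.21000
μ₄/μ₂² = 4892.6 / 2125.21000 = 2.30217
β₂ ≈ 2.3022

2.3022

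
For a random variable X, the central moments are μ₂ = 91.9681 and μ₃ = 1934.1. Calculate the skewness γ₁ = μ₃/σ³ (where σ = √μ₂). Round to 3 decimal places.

σ = √μ₂ = √91.9681 = 9.59000
σ³ = μ₂^(3/2) = 881.97408
γ₁ = μ₃/σ³ = 1934.1 / 881.97408 ≈ 2.193

2.193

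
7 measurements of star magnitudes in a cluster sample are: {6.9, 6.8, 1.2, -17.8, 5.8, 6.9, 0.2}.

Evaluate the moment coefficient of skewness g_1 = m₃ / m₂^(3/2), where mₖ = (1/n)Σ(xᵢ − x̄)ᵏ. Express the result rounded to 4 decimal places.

x̄ = (6.9 + 6.8 + 1.2 - 17.8 + 5.8 + 6.9 + 0.2) / 7 = 1.4286
deviations (xᵢ − x̄): 5.4714, 5.3714, -0.2286, -19.2286, 4.3714, 5.4714, -1.2286
Σ(xᵢ − x̄)² = 479.1343 ⇒ m₂ = 479.1343/7 = 68.44776
Σ(xᵢ − x̄)³ = -6545.2948 ⇒ m₃ = -6545.2948/7 = -935.04212
m₂^(3/2) = 68.44776^(1.5) = 566.28990
g_1 = m₃ / m₂^(3/2) = -935.04212 / 566.28990 ≈ -1.6512

-1.6512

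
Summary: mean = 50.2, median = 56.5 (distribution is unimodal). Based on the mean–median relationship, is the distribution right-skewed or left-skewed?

mean − median = 50.2 − 56.5 = -6.3
mean < median ⇒ the longer tail is on the left ⇒ left-skewed (negatively skewed).

left-skewed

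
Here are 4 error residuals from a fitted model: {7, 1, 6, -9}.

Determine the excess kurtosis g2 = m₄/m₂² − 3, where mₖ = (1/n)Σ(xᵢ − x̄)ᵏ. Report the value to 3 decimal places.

x̄ = 1.2500
Σ(xᵢ − x̄)² = 160.7500 ⇒ m₂ = 40.18750
Σ(xᵢ − x̄)⁴ = 12640.3281 ⇒ m₄ = 3160.08203
m₂² = 1615.03516
g2 = m₄/m₂² − 3 = 1.95666 − 3 ≈ -1.043

-1.043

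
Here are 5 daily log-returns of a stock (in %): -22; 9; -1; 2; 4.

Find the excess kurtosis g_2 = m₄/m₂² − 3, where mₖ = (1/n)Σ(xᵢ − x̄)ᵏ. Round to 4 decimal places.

-0.1548

x̄ = -1.6000
Σ(xᵢ − x̄)² = 573.2000 ⇒ m₂ = 114.64000
Σ(xᵢ − x̄)⁴ = 186965.4560 ⇒ m₄ = 37393.09120
m₂² = 13142.32960
g_2 = m₄/m₂² − 3 = 2.84524 − 3 ≈ -0.1548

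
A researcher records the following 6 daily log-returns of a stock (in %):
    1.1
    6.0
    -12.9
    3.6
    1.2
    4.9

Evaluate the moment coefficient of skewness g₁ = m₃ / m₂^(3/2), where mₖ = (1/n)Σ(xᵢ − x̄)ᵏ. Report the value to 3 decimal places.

-1.475

x̄ = (1.1 + 6.0 - 12.9 + 3.6 + 1.2 + 4.9) / 6 = 0.6500
deviations (xᵢ − x̄): 0.4500, 5.3500, -13.5500, 2.9500, 0.5500, 4.2500
Σ(xᵢ − x̄)² = 239.4950 ⇒ m₂ = 239.4950/6 = 39.91583
Σ(xᵢ − x̄)³ = -2231.9880 ⇒ m₃ = -2231.9880/6 = -371.99800
m₂^(3/2) = 39.91583^(1.5) = 252.18416
g₁ = m₃ / m₂^(3/2) = -371.99800 / 252.18416 ≈ -1.475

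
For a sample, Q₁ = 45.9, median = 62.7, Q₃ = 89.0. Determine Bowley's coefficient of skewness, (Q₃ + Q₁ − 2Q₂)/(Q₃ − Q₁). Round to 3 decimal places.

numerator: Q₃ + Q₁ − 2Q₂ = 89.0 + 45.9 − 2×62.7 = 9.5000
denominator: Q₃ − Q₁ = 89.0 − 45.9 = 43.1000
Bowley skewness = 9.5000 / 43.1000 ≈ 0.220

0.220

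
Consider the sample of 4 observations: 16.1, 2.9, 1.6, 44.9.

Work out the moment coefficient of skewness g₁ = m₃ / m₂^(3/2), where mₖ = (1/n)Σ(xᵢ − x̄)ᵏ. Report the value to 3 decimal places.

x̄ = (16.1 + 2.9 + 1.6 + 44.9) / 4 = 16.3750
deviations (xᵢ − x̄): -0.2750, -13.4750, -14.7750, 28.5250
Σ(xᵢ − x̄)² = 1213.6275 ⇒ m₂ = 1213.6275/4 = 303.40688
Σ(xᵢ − x̄)³ = 17537.9531 ⇒ m₃ = 17537.9531/4 = 4384.48828
m₂^(3/2) = 303.40688^(1.5) = 5284.91645
g₁ = m₃ / m₂^(3/2) = 4384.48828 / 5284.91645 ≈ 0.830

0.830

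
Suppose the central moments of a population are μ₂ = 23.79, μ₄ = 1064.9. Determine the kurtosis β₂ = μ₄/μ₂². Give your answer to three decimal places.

1.882

μ₂² = 23.79² = 565.96410
μ₄/μ₂² = 1064.9 / 565.96410 = 1.88157
β₂ ≈ 1.882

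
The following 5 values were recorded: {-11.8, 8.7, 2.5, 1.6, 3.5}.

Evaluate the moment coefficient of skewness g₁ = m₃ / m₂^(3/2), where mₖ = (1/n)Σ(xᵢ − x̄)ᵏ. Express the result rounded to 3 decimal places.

x̄ = (-11.8 + 8.7 + 2.5 + 1.6 + 3.5) / 5 = 0.9000
deviations (xᵢ − x̄): -12.7000, 7.8000, 1.6000, 0.7000, 2.6000
Σ(xᵢ − x̄)² = 231.9400 ⇒ m₂ = 231.9400/5 = 46.38800
Σ(xᵢ − x̄)³ = -1551.8160 ⇒ m₃ = -1551.8160/5 = -310.36320
m₂^(3/2) = 46.38800^(1.5) = 315.94281
g₁ = m₃ / m₂^(3/2) = -310.36320 / 315.94281 ≈ -0.982

-0.982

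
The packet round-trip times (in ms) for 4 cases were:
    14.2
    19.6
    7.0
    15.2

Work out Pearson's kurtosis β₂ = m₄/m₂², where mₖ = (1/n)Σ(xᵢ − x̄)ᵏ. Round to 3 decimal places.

2.022

x̄ = 14.0000
Σ(xᵢ − x̄)² = 81.8400 ⇒ m₂ = 20.46000
Σ(xᵢ − x̄)⁴ = 3386.5248 ⇒ m₄ = 846.63120
m₂² = 418.61160
β₂ = m₄/m₂² = 846.63120 / 418.61160 ≈ 2.022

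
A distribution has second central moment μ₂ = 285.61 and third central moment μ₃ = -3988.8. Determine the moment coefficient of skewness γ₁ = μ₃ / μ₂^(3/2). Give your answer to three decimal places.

-0.826

σ = √μ₂ = √285.61 = 16.90000
σ³ = μ₂^(3/2) = 4826.80900
γ₁ = μ₃/σ³ = -3988.8 / 4826.80900 ≈ -0.826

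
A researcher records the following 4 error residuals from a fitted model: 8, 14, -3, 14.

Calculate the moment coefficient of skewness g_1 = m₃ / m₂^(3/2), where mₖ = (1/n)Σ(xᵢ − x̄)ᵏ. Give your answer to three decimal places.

x̄ = (8 + 14 - 3 + 14) / 4 = 8.2500
deviations (xᵢ − x̄): -0.2500, 5.7500, -11.2500, 5.7500
Σ(xᵢ − x̄)² = 192.7500 ⇒ m₂ = 192.7500/4 = 48.18750
Σ(xᵢ − x̄)³ = -1043.6250 ⇒ m₃ = -1043.6250/4 = -260.90625
m₂^(3/2) = 48.18750^(1.5) = 334.50421
g_1 = m₃ / m₂^(3/2) = -260.90625 / 334.50421 ≈ -0.780

-0.780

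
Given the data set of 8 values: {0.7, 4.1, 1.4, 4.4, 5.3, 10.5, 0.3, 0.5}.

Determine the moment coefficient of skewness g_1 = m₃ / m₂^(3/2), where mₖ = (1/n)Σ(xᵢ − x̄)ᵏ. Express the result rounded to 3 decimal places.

x̄ = (0.7 + 4.1 + 1.4 + 4.4 + 5.3 + 10.5 + 0.3 + 0.5) / 8 = 3.4000
deviations (xᵢ − x̄): -2.7000, 0.7000, -2.0000, 1.0000, 1.9000, 7.1000, -3.1000, -2.9000
Σ(xᵢ − x̄)² = 84.8200 ⇒ m₂ = 84.8200/8 = 10.60250
Σ(xᵢ − x̄)³ = 284.2500 ⇒ m₃ = 284.2500/8 = 35.53125
m₂^(3/2) = 10.60250^(1.5) = 34.52331
g_1 = m₃ / m₂^(3/2) = 35.53125 / 34.52331 ≈ 1.029

1.029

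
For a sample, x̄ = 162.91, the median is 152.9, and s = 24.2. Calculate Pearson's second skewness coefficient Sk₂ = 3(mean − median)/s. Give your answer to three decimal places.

Sk₂ = 3(162.91 − 152.9) / 24.2 = 3 × 10.0100 / 24.2
    = 30.0300 / 24.2 ≈ 1.241

1.241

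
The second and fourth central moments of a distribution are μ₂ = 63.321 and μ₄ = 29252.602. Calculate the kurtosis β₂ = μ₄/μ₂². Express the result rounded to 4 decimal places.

7.2957

μ₂² = 63.321² = 4009.54904
μ₄/μ₂² = 29252.602 / 4009.54904 = 7.29573
β₂ ≈ 7.2957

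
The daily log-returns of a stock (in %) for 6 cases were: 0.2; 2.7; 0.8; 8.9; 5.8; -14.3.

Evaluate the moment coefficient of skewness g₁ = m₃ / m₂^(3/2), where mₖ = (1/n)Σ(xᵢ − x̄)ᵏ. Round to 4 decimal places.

-1.1279

x̄ = (0.2 + 2.7 + 0.8 + 8.9 + 5.8 - 14.3) / 6 = 0.6833
deviations (xᵢ − x̄): -0.4833, 2.0167, 0.1167, 8.2167, 5.1167, -14.9833
Σ(xᵢ − x̄)² = 322.5083 ⇒ m₂ = 322.5083/6 = 53.75139
Σ(xᵢ − x̄)³ = -2666.9796 ⇒ m₃ = -2666.9796/6 = -444.49659
m₂^(3/2) = 53.75139^(1.5) = 394.08013
g₁ = m₃ / m₂^(3/2) = -444.49659 / 394.08013 ≈ -1.1279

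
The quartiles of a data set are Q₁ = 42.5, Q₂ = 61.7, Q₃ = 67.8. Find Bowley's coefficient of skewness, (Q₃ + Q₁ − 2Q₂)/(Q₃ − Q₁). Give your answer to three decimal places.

-0.518

numerator: Q₃ + Q₁ − 2Q₂ = 67.8 + 42.5 − 2×61.7 = -13.1000
denominator: Q₃ − Q₁ = 67.8 − 42.5 = 25.3000
Bowley skewness = -13.1000 / 25.3000 ≈ -0.518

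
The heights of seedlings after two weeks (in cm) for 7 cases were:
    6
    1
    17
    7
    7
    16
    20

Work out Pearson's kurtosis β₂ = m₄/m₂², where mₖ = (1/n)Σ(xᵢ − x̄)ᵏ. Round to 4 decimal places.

1.5506

x̄ = 10.5714
Σ(xᵢ − x̄)² = 297.7143 ⇒ m₂ = 42.53061
Σ(xᵢ − x̄)⁴ = 19634.0875 ⇒ m₄ = 2804.86964
m₂² = 1808.85298
β₂ = m₄/m₂² = 2804.86964 / 1808.85298 ≈ 1.5506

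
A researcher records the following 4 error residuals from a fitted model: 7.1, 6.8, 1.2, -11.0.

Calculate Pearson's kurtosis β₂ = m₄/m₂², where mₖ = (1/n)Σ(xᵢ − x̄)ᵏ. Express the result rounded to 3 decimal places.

2.026

x̄ = 1.0250
Σ(xᵢ − x̄)² = 214.8875 ⇒ m₂ = 53.72188
Σ(xᵢ − x̄)⁴ = 23383.6310 ⇒ m₄ = 5845.90776
m₂² = 2886.03985
β₂ = m₄/m₂² = 5845.90776 / 2886.03985 ≈ 2.026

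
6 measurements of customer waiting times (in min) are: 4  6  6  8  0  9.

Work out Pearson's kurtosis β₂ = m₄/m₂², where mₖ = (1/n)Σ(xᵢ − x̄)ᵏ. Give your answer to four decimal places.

x̄ = 5.5000
Σ(xᵢ − x̄)² = 51.5000 ⇒ m₂ = 8.58333
Σ(xᵢ − x̄)⁴ = 1109.3750 ⇒ m₄ = 184.89583
m₂² = 73.67361
β₂ = m₄/m₂² = 184.89583 / 73.67361 ≈ 2.5097

2.5097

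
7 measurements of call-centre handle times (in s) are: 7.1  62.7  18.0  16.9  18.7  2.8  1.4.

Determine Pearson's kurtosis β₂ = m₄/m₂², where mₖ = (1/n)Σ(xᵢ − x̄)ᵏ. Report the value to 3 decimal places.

x̄ = 18.2286
Σ(xᵢ − x̄)² = 2624.8343 ⇒ m₂ = 374.97633
Σ(xᵢ − x̄)⁴ = 4063535.6814 ⇒ m₄ = 580505.09735
m₂² = 140607.24546
β₂ = m₄/m₂² = 580505.09735 / 140607.24546 ≈ 4.129

4.129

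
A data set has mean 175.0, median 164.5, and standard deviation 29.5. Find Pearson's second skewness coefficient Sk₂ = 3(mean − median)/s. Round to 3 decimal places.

1.068

Sk₂ = 3(175.0 − 164.5) / 29.5 = 3 × 10.5000 / 29.5
    = 31.5000 / 29.5 ≈ 1.068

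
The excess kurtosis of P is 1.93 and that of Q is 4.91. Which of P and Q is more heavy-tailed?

Higher excess kurtosis ⇒ heavier tails relative to the normal distribution.
1.93 vs 4.91: the larger is 4.91, so Q has heavier tails.

Q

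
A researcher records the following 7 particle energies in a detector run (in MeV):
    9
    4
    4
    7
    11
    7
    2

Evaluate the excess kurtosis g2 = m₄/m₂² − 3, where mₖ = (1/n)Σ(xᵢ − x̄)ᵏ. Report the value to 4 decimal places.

x̄ = 6.2857
Σ(xᵢ − x̄)² = 59.4286 ⇒ m₂ = 8.48980
Σ(xᵢ − x̄)⁴ = 940.6764 ⇒ m₄ = 134.38234
m₂² = 72.07663
g2 = m₄/m₂² − 3 = 1.86444 − 3 ≈ -1.1356

-1.1356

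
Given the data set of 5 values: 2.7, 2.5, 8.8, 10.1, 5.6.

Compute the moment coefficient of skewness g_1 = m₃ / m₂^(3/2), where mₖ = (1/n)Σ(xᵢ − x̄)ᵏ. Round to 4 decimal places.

0.1390

x̄ = (2.7 + 2.5 + 8.8 + 10.1 + 5.6) / 5 = 5.9400
deviations (xᵢ − x̄): -3.2400, -3.4400, 2.8600, 4.1600, -0.3400
Σ(xᵢ − x̄)² = 47.9320 ⇒ m₂ = 47.9320/5 = 9.58640
Σ(xᵢ − x̄)³ = 20.6258 ⇒ m₃ = 20.6258/5 = 4.12517
m₂^(3/2) = 9.58640^(1.5) = 29.68133
g_1 = m₃ / m₂^(3/2) = 4.12517 / 29.68133 ≈ 0.1390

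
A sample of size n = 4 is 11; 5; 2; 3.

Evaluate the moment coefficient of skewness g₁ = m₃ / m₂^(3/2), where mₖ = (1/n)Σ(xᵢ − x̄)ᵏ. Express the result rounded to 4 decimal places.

0.8483

x̄ = (11 + 5 + 2 + 3) / 4 = 5.2500
deviations (xᵢ − x̄): 5.7500, -0.2500, -3.2500, -2.2500
Σ(xᵢ − x̄)² = 48.7500 ⇒ m₂ = 48.7500/4 = 12.18750
Σ(xᵢ − x̄)³ = 144.3750 ⇒ m₃ = 144.3750/4 = 36.09375
m₂^(3/2) = 12.18750^(1.5) = 42.54729
g₁ = m₃ / m₂^(3/2) = 36.09375 / 42.54729 ≈ 0.8483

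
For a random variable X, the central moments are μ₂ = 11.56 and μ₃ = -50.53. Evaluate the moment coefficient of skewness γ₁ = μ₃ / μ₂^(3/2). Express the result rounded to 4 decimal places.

σ = √μ₂ = √11.56 = 3.40000
σ³ = μ₂^(3/2) = 39.30400
γ₁ = μ₃/σ³ = -50.53 / 39.30400 ≈ -1.2856

-1.2856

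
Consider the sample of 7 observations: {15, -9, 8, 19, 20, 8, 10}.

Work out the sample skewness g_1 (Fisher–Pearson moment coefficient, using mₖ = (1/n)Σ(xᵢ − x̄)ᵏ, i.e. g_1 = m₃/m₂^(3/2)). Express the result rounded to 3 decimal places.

x̄ = (15 - 9 + 8 + 19 + 20 + 8 + 10) / 7 = 10.1429
deviations (xᵢ − x̄): 4.8571, -19.1429, -2.1429, 8.8571, 9.8571, -2.1429, -0.1429
Σ(xᵢ − x̄)² = 574.8571 ⇒ m₂ = 574.8571/7 = 82.12245
Σ(xᵢ − x̄)³ = -5267.3878 ⇒ m₃ = -5267.3878/7 = -752.48397
m₂^(3/2) = 82.12245^(1.5) = 744.20544
g_1 = m₃ / m₂^(3/2) = -752.48397 / 744.20544 ≈ -1.011

-1.011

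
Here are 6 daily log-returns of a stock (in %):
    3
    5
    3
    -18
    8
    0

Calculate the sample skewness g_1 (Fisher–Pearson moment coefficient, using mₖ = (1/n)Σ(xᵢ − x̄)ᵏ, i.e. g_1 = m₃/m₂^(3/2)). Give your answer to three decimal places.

x̄ = (3 + 5 + 3 - 18 + 8 + 0) / 6 = 0.1667
deviations (xᵢ − x̄): 2.8333, 4.8333, 2.8333, -18.1667, 7.8333, -0.1667
Σ(xᵢ − x̄)² = 430.8333 ⇒ m₂ = 430.8333/6 = 71.80556
Σ(xᵢ − x̄)³ = -5356.4444 ⇒ m₃ = -5356.4444/6 = -892.74074
m₂^(3/2) = 71.80556^(1.5) = 608.46706
g_1 = m₃ / m₂^(3/2) = -892.74074 / 608.46706 ≈ -1.467

-1.467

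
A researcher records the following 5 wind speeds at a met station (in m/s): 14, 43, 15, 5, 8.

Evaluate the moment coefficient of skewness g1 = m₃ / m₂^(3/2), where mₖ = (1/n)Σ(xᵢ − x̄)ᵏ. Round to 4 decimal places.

1.2206

x̄ = (14 + 43 + 15 + 5 + 8) / 5 = 17.0000
deviations (xᵢ − x̄): -3.0000, 26.0000, -2.0000, -12.0000, -9.0000
Σ(xᵢ − x̄)² = 914.0000 ⇒ m₂ = 914.0000/5 = 182.80000
Σ(xᵢ − x̄)³ = 15084.0000 ⇒ m₃ = 15084.0000/5 = 3016.80000
m₂^(3/2) = 182.80000^(1.5) = 2471.52090
g1 = m₃ / m₂^(3/2) = 3016.80000 / 2471.52090 ≈ 1.2206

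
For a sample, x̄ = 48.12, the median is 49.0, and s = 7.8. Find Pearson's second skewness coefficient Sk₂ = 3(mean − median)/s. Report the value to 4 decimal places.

-0.3385

Sk₂ = 3(48.12 − 49.0) / 7.8 = 3 × -0.8800 / 7.8
    = -2.6400 / 7.8 ≈ -0.3385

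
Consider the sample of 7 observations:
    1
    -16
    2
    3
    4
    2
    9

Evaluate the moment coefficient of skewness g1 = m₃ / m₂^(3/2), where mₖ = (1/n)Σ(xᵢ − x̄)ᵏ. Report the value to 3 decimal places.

-1.521

x̄ = (1 - 16 + 2 + 3 + 4 + 2 + 9) / 7 = 0.7143
deviations (xᵢ − x̄): 0.2857, -16.7143, 1.2857, 2.2857, 3.2857, 1.2857, 8.2857
Σ(xᵢ − x̄)² = 367.4286 ⇒ m₂ = 367.4286/7 = 52.48980
Σ(xᵢ − x̄)³ = -4048.8980 ⇒ m₃ = -4048.8980/7 = -578.41399
m₂^(3/2) = 52.48980^(1.5) = 380.28774
g1 = m₃ / m₂^(3/2) = -578.41399 / 380.28774 ≈ -1.521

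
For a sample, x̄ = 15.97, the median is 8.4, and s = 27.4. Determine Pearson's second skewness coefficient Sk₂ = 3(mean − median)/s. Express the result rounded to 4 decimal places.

0.8288

Sk₂ = 3(15.97 − 8.4) / 27.4 = 3 × 7.5700 / 27.4
    = 22.7100 / 27.4 ≈ 0.8288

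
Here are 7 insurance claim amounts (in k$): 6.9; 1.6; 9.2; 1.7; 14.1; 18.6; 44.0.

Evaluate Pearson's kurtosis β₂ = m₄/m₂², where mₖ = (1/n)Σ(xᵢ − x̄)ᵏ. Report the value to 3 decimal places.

x̄ = 13.7286
Σ(xᵢ − x̄)² = 1299.1543 ⇒ m₂ = 185.59347
Σ(xᵢ − x̄)⁴ = 885445.8370 ⇒ m₄ = 126492.26243
m₂² = 34444.93588
β₂ = m₄/m₂² = 126492.26243 / 34444.93588 ≈ 3.672

3.672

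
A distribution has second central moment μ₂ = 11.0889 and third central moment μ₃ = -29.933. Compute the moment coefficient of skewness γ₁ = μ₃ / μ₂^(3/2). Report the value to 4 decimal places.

σ = √μ₂ = √11.0889 = 3.33000
σ³ = μ₂^(3/2) = 36.92604
γ₁ = μ₃/σ³ = -29.933 / 36.92604 ≈ -0.8106

-0.8106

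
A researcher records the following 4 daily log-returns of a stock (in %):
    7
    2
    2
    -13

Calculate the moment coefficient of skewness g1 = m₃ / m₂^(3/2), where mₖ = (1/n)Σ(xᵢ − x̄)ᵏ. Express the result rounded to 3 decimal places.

-0.889

x̄ = (7 + 2 + 2 - 13) / 4 = -0.5000
deviations (xᵢ − x̄): 7.5000, 2.5000, 2.5000, -12.5000
Σ(xᵢ − x̄)² = 225.0000 ⇒ m₂ = 225.0000/4 = 56.25000
Σ(xᵢ − x̄)³ = -1500.0000 ⇒ m₃ = -1500.0000/4 = -375.00000
m₂^(3/2) = 56.25000^(1.5) = 421.87500
g1 = m₃ / m₂^(3/2) = -375.00000 / 421.87500 ≈ -0.889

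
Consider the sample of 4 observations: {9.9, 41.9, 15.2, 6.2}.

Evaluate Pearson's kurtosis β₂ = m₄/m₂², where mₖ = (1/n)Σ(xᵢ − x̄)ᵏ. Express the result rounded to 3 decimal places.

2.194

x̄ = 18.3000
Σ(xᵢ − x̄)² = 783.5400 ⇒ m₂ = 195.88500
Σ(xᵢ − x̄)⁴ = 336711.3954 ⇒ m₄ = 84177.84885
m₂² = 38370.93322
β₂ = m₄/m₂² = 84177.84885 / 38370.93322 ≈ 2.194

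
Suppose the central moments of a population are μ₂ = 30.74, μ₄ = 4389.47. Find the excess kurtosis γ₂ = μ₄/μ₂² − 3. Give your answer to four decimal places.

μ₂² = 30.74² = 944.94760
μ₄/μ₂² = 4389.47 / 944.94760 = 4.64520
γ₂ = 4.64520 − 3 ≈ 1.6452

1.6452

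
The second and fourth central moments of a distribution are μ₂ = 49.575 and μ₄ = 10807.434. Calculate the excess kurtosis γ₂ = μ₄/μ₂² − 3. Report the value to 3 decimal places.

1.397

μ₂² = 49.575² = 2457.68063
μ₄/μ₂² = 10807.434 / 2457.68063 = 4.39741
γ₂ = 4.39741 − 3 ≈ 1.397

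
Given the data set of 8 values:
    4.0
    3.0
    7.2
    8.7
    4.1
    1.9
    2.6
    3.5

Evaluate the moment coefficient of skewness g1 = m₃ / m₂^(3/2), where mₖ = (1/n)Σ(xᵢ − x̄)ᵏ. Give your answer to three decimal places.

0.927

x̄ = (4.0 + 3.0 + 7.2 + 8.7 + 4.1 + 1.9 + 2.6 + 3.5) / 8 = 4.3750
deviations (xᵢ − x̄): -0.3750, -1.3750, 2.8250, 4.3250, -0.2750, -2.4750, -1.7750, -0.8750
Σ(xᵢ − x̄)² = 38.8350 ⇒ m₂ = 38.8350/8 = 4.85437
Σ(xᵢ − x̄)³ = 79.3507 ⇒ m₃ = 79.3507/8 = 9.91884
m₂^(3/2) = 4.85437^(1.5) = 10.69547
g1 = m₃ / m₂^(3/2) = 9.91884 / 10.69547 ≈ 0.927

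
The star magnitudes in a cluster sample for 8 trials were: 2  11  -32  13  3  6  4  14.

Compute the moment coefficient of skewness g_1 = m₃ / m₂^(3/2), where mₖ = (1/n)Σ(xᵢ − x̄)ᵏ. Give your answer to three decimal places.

-1.828

x̄ = (2 + 11 - 32 + 13 + 3 + 6 + 4 + 14) / 8 = 2.6250
deviations (xᵢ − x̄): -0.6250, 8.3750, -34.6250, 10.3750, 0.3750, 3.3750, 1.3750, 11.3750
Σ(xᵢ − x̄)² = 1519.8750 ⇒ m₂ = 1519.8750/8 = 189.98438
Σ(xᵢ − x̄)³ = -38294.7188 ⇒ m₃ = -38294.7188/8 = -4786.83984
m₂^(3/2) = 189.98438^(1.5) = 2618.64621
g_1 = m₃ / m₂^(3/2) = -4786.83984 / 2618.64621 ≈ -1.828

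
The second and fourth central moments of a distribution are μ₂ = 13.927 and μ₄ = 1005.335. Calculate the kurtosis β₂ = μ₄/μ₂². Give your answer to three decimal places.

5.183

μ₂² = 13.927² = 193.96133
μ₄/μ₂² = 1005.335 / 193.96133 = 5.18317
β₂ ≈ 5.183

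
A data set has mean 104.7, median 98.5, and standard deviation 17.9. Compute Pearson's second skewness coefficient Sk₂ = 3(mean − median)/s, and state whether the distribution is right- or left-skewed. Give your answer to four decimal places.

Sk₂ = 3(104.7 − 98.5) / 17.9 = 3 × 6.2000 / 17.9
    = 18.6000 / 17.9 ≈ 1.0391
Sk₂ > 0 ⇒ mean > median ⇒ right-skewed (positive skew).

1.0391, right-skewed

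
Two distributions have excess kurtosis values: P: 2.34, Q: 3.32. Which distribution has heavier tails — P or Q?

Q

Higher excess kurtosis ⇒ heavier tails relative to the normal distribution.
2.34 vs 3.32: the larger is 3.32, so Q has heavier tails.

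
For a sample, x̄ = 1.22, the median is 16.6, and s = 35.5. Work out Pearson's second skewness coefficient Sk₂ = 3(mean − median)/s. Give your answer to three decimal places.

-1.300

Sk₂ = 3(1.22 − 16.6) / 35.5 = 3 × -15.3800 / 35.5
    = -46.1400 / 35.5 ≈ -1.300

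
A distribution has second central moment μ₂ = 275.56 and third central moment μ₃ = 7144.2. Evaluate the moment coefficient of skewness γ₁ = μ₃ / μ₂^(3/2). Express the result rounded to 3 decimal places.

1.562

σ = √μ₂ = √275.56 = 16.60000
σ³ = μ₂^(3/2) = 4574.29600
γ₁ = μ₃/σ³ = 7144.2 / 4574.29600 ≈ 1.562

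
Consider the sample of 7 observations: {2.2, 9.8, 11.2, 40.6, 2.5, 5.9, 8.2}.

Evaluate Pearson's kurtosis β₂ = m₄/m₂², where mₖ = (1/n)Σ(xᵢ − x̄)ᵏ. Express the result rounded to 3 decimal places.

x̄ = 11.4857
Σ(xᵢ − x̄)² = 1059.5286 ⇒ m₂ = 151.36122
Σ(xᵢ − x̄)⁴ = 733548.5281 ⇒ m₄ = 104792.64687
m₂² = 22910.22028
β₂ = m₄/m₂² = 104792.64687 / 22910.22028 ≈ 4.574

4.574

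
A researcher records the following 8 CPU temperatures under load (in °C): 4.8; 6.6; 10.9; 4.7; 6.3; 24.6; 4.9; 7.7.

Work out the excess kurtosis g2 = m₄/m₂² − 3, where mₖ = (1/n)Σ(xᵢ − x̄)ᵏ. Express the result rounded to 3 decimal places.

x̄ = 8.8125
Σ(xᵢ − x̄)² = 314.3688 ⇒ m₂ = 39.29609
Σ(xᵢ − x̄)⁴ = 62987.0584 ⇒ m₄ = 7873.38230
m₂² = 1544.18298
g2 = m₄/m₂² − 3 = 5.09874 − 3 ≈ 2.099

2.099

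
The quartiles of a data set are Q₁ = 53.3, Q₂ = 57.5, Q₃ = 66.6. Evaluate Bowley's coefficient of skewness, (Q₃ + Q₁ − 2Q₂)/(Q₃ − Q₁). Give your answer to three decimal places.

numerator: Q₃ + Q₁ − 2Q₂ = 66.6 + 53.3 − 2×57.5 = 4.9000
denominator: Q₃ − Q₁ = 66.6 − 53.3 = 13.3000
Bowley skewness = 4.9000 / 13.3000 ≈ 0.368

0.368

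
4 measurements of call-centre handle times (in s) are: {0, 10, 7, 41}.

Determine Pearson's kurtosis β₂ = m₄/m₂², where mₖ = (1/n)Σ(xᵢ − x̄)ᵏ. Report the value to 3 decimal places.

2.212

x̄ = 14.5000
Σ(xᵢ − x̄)² = 989.0000 ⇒ m₂ = 247.25000
Σ(xᵢ − x̄)⁴ = 540934.2500 ⇒ m₄ = 135233.56250
m₂² = 61132.56250
β₂ = m₄/m₂² = 135233.56250 / 61132.56250 ≈ 2.212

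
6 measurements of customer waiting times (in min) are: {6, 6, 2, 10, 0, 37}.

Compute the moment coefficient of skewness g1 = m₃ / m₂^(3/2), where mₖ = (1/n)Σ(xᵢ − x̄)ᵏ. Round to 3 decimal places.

x̄ = (6 + 6 + 2 + 10 + 0 + 37) / 6 = 10.1667
deviations (xᵢ − x̄): -4.1667, -4.1667, -8.1667, -0.1667, -10.1667, 26.8333
Σ(xᵢ − x̄)² = 924.8333 ⇒ m₂ = 924.8333/6 = 154.13889
Σ(xᵢ − x̄)³ = 17580.5556 ⇒ m₃ = 17580.5556/6 = 2930.09259
m₂^(3/2) = 154.13889^(1.5) = 1913.67567
g1 = m₃ / m₂^(3/2) = 2930.09259 / 1913.67567 ≈ 1.531

1.531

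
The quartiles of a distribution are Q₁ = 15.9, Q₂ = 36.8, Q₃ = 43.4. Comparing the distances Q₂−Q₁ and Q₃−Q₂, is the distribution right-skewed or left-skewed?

left-skewed

Q₂ − Q₁ = 20.9;  Q₃ − Q₂ = 6.6
Q₂ − Q₁ > Q₃ − Q₂ ⇒ the lower half is more spread out ⇒ left-skewed.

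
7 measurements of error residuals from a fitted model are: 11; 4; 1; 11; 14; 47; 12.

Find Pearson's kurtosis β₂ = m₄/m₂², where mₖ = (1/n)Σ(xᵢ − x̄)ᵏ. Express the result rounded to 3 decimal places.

x̄ = 14.2857
Σ(xᵢ − x̄)² = 1379.4286 ⇒ m₂ = 197.06122
Σ(xᵢ − x̄)⁴ = 1187989.4927 ⇒ m₄ = 169712.78467
m₂² = 38833.12620
β₂ = m₄/m₂² = 169712.78467 / 38833.12620 ≈ 4.370

4.370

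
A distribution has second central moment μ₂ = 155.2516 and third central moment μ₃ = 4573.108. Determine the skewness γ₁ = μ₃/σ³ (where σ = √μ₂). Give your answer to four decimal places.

σ = √μ₂ = √155.2516 = 12.46000
σ³ = μ₂^(3/2) = 1934.43494
γ₁ = μ₃/σ³ = 4573.108 / 1934.43494 ≈ 2.3641

2.3641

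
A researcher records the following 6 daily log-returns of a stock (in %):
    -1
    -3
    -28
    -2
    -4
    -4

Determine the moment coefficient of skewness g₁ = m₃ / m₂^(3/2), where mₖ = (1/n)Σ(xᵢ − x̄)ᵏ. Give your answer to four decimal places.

-1.7374

x̄ = (-1 - 3 - 28 - 2 - 4 - 4) / 6 = -7.0000
deviations (xᵢ − x̄): 6.0000, 4.0000, -21.0000, 5.0000, 3.0000, 3.0000
Σ(xᵢ − x̄)² = 536.0000 ⇒ m₂ = 536.0000/6 = 89.33333
Σ(xᵢ − x̄)³ = -8802.0000 ⇒ m₃ = -8802.0000/6 = -1467.00000
m₂^(3/2) = 89.33333^(1.5) = 844.34573
g₁ = m₃ / m₂^(3/2) = -1467.00000 / 844.34573 ≈ -1.7374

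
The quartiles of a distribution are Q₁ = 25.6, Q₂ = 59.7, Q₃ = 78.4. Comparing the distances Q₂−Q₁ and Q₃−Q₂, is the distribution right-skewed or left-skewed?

Q₂ − Q₁ = 34.1;  Q₃ − Q₂ = 18.7
Q₂ − Q₁ > Q₃ − Q₂ ⇒ the lower half is more spread out ⇒ left-skewed.

left-skewed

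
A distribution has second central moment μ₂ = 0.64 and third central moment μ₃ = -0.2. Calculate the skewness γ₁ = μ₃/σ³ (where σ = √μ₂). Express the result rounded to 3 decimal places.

-0.391

σ = √μ₂ = √0.64 = 0.80000
σ³ = μ₂^(3/2) = 0.51200
γ₁ = μ₃/σ³ = -0.2 / 0.51200 ≈ -0.391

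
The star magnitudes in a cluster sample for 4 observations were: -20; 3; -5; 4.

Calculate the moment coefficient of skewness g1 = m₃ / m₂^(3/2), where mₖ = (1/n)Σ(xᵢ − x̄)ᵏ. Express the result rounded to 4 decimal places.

-0.7584

x̄ = (-20 + 3 - 5 + 4) / 4 = -4.5000
deviations (xᵢ − x̄): -15.5000, 7.5000, -0.5000, 8.5000
Σ(xᵢ − x̄)² = 369.0000 ⇒ m₂ = 369.0000/4 = 92.25000
Σ(xᵢ − x̄)³ = -2688.0000 ⇒ m₃ = -2688.0000/4 = -672.00000
m₂^(3/2) = 92.25000^(1.5) = 886.03232
g1 = m₃ / m₂^(3/2) = -672.00000 / 886.03232 ≈ -0.7584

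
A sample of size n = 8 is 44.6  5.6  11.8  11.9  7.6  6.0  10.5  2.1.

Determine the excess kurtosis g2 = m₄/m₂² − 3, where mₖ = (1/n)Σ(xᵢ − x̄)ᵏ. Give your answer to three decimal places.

x̄ = 12.5125
Σ(xᵢ − x̄)² = 1257.2888 ⇒ m₂ = 157.16109
Σ(xᵢ − x̄)⁴ = 1076528.0591 ⇒ m₄ = 134566.00738
m₂² = 24699.60939
g2 = m₄/m₂² − 3 = 5.44810 − 3 ≈ 2.448

2.448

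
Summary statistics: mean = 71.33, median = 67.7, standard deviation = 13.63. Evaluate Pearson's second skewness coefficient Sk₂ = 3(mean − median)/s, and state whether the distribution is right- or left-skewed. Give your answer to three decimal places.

0.799, right-skewed

Sk₂ = 3(71.33 − 67.7) / 13.63 = 3 × 3.6300 / 13.63
    = 10.8900 / 13.63 ≈ 0.799
Sk₂ > 0 ⇒ mean > median ⇒ right-skewed (positive skew).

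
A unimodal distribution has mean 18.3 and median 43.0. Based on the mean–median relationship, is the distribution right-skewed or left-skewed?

mean − median = 18.3 − 43.0 = -24.7
mean < median ⇒ the longer tail is on the left ⇒ left-skewed (negatively skewed).

left-skewed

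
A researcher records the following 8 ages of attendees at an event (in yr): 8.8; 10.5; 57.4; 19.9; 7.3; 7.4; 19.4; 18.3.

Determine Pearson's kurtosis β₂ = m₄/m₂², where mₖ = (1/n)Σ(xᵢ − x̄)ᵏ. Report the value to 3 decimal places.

x̄ = 18.6250
Σ(xᵢ − x̄)² = 1922.6350 ⇒ m₂ = 240.32937
Σ(xᵢ − x̄)⁴ = 2306519.0311 ⇒ m₄ = 288314.87889
m₂² = 57758.20849
β₂ = m₄/m₂² = 288314.87889 / 57758.20849 ≈ 4.992

4.992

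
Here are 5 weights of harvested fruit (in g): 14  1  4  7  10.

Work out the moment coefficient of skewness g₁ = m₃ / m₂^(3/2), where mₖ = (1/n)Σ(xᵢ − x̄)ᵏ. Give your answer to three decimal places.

0.140

x̄ = (14 + 1 + 4 + 7 + 10) / 5 = 7.2000
deviations (xᵢ − x̄): 6.8000, -6.2000, -3.2000, -0.2000, 2.8000
Σ(xᵢ − x̄)² = 102.8000 ⇒ m₂ = 102.8000/5 = 20.56000
Σ(xᵢ − x̄)³ = 65.2800 ⇒ m₃ = 65.2800/5 = 13.05600
m₂^(3/2) = 20.56000^(1.5) = 93.22549
g₁ = m₃ / m₂^(3/2) = 13.05600 / 93.22549 ≈ 0.140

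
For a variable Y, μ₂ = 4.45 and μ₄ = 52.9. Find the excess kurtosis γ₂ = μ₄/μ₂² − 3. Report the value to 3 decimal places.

-0.329

μ₂² = 4.45² = 19.80250
μ₄/μ₂² = 52.9 / 19.80250 = 2.67138
γ₂ = 2.67138 − 3 ≈ -0.329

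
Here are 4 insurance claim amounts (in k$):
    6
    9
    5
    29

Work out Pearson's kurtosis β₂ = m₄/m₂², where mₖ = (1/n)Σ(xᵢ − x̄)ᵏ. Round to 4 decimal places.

x̄ = 12.2500
Σ(xᵢ − x̄)² = 382.7500 ⇒ m₂ = 95.68750
Σ(xᵢ − x̄)⁴ = 83115.5781 ⇒ m₄ = 20778.89453
m₂² = 9156.09766
β₂ = m₄/m₂² = 20778.89453 / 9156.09766 ≈ 2.2694

2.2694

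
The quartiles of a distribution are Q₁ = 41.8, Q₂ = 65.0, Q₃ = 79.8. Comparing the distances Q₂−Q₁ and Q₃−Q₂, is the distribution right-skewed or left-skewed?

left-skewed

Q₂ − Q₁ = 23.2;  Q₃ − Q₂ = 14.8
Q₂ − Q₁ > Q₃ − Q₂ ⇒ the lower half is more spread out ⇒ left-skewed.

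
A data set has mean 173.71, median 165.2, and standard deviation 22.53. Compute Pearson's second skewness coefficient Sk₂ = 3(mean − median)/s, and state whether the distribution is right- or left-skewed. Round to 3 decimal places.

1.133, right-skewed

Sk₂ = 3(173.71 − 165.2) / 22.53 = 3 × 8.5100 / 22.53
    = 25.5300 / 22.53 ≈ 1.133
Sk₂ > 0 ⇒ mean > median ⇒ right-skewed (positive skew).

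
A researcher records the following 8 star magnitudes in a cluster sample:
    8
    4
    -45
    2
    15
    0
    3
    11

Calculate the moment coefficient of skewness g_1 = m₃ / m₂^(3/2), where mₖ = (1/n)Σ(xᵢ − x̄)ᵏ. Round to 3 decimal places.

-1.942

x̄ = (8 + 4 - 45 + 2 + 15 + 0 + 3 + 11) / 8 = -0.2500
deviations (xᵢ − x̄): 8.2500, 4.2500, -44.7500, 2.2500, 15.2500, 0.2500, 3.2500, 11.2500
Σ(xᵢ − x̄)² = 2463.5000 ⇒ m₂ = 2463.5000/8 = 307.93750
Σ(xᵢ − x̄)³ = -83960.2500 ⇒ m₃ = -83960.2500/8 = -10495.03125
m₂^(3/2) = 307.93750^(1.5) = 5403.73284
g_1 = m₃ / m₂^(3/2) = -10495.03125 / 5403.73284 ≈ -1.942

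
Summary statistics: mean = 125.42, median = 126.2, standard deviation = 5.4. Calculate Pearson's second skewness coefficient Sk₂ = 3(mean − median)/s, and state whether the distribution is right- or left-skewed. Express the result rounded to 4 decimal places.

-0.4333, left-skewed

Sk₂ = 3(125.42 − 126.2) / 5.4 = 3 × -0.7800 / 5.4
    = -2.3400 / 5.4 ≈ -0.4333
Sk₂ < 0 ⇒ mean < median ⇒ left-skewed (negative skew).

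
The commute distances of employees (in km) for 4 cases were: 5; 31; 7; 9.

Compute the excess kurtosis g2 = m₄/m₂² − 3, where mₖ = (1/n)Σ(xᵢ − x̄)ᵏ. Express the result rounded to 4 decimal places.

-0.7144

x̄ = 13.0000
Σ(xᵢ − x̄)² = 440.0000 ⇒ m₂ = 110.00000
Σ(xᵢ − x̄)⁴ = 110624.0000 ⇒ m₄ = 27656.00000
m₂² = 12100.00000
g2 = m₄/m₂² − 3 = 2.28562 − 3 ≈ -0.7144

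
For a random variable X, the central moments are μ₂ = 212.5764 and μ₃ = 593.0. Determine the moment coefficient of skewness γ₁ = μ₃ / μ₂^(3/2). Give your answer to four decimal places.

0.1913

σ = √μ₂ = √212.5764 = 14.58000
σ³ = μ₂^(3/2) = 3099.36391
γ₁ = μ₃/σ³ = 593.0 / 3099.36391 ≈ 0.1913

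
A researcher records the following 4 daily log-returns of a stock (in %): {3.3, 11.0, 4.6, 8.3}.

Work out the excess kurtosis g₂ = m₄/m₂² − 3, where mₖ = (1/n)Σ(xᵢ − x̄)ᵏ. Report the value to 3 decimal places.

x̄ = 6.8000
Σ(xᵢ − x̄)² = 36.9800 ⇒ m₂ = 9.24500
Σ(xᵢ − x̄)⁴ = 489.7202 ⇒ m₄ = 122.43005
m₂² = 85.47003
g₂ = m₄/m₂² − 3 = 1.43243 − 3 ≈ -1.568

-1.568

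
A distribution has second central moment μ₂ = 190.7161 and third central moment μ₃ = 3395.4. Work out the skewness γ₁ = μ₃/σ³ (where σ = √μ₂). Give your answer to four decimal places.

σ = √μ₂ = √190.7161 = 13.81000
σ³ = μ₂^(3/2) = 2633.78934
γ₁ = μ₃/σ³ = 3395.4 / 2633.78934 ≈ 1.2892

1.2892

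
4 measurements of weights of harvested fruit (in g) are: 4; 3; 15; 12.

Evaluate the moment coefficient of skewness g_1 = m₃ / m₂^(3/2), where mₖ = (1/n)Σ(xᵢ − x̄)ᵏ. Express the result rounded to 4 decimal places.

0.1115

x̄ = (4 + 3 + 15 + 12) / 4 = 8.5000
deviations (xᵢ − x̄): -4.5000, -5.5000, 6.5000, 3.5000
Σ(xᵢ − x̄)² = 105.0000 ⇒ m₂ = 105.0000/4 = 26.25000
Σ(xᵢ − x̄)³ = 60.0000 ⇒ m₃ = 60.0000/4 = 15.00000
m₂^(3/2) = 26.25000^(1.5) = 134.49123
g_1 = m₃ / m₂^(3/2) = 15.00000 / 134.49123 ≈ 0.1115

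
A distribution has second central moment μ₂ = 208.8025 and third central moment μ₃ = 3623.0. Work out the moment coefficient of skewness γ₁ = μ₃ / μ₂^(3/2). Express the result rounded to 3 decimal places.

1.201

σ = √μ₂ = √208.8025 = 14.45000
σ³ = μ₂^(3/2) = 3017.19613
γ₁ = μ₃/σ³ = 3623.0 / 3017.19613 ≈ 1.201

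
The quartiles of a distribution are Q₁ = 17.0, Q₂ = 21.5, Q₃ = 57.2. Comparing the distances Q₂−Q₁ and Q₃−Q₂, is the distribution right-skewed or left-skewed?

right-skewed

Q₂ − Q₁ = 4.5;  Q₃ − Q₂ = 35.7
Q₃ − Q₂ > Q₂ − Q₁ ⇒ the upper half is more spread out ⇒ right-skewed.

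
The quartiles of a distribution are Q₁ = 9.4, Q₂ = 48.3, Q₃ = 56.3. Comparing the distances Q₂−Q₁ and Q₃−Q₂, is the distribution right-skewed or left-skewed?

Q₂ − Q₁ = 38.9;  Q₃ − Q₂ = 8.0
Q₂ − Q₁ > Q₃ − Q₂ ⇒ the lower half is more spread out ⇒ left-skewed.

left-skewed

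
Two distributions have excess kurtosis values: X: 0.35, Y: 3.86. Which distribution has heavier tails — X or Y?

Higher excess kurtosis ⇒ heavier tails relative to the normal distribution.
0.35 vs 3.86: the larger is 3.86, so Y has heavier tails.

Y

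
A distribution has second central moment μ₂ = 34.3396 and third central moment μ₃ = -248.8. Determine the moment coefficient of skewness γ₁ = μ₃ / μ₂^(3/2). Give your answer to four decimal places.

σ = √μ₂ = √34.3396 = 5.86000
σ³ = μ₂^(3/2) = 201.23006
γ₁ = μ₃/σ³ = -248.8 / 201.23006 ≈ -1.2364

-1.2364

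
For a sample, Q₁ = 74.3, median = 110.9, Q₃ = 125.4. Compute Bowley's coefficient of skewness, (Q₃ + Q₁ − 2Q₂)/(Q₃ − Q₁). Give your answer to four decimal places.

-0.4325

numerator: Q₃ + Q₁ − 2Q₂ = 125.4 + 74.3 − 2×110.9 = -22.1000
denominator: Q₃ − Q₁ = 125.4 − 74.3 = 51.1000
Bowley skewness = -22.1000 / 51.1000 ≈ -0.4325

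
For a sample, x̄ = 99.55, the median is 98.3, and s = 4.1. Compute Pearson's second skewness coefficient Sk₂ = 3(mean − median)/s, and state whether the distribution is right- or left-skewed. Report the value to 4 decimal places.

Sk₂ = 3(99.55 − 98.3) / 4.1 = 3 × 1.2500 / 4.1
    = 3.7500 / 4.1 ≈ 0.9146
Sk₂ > 0 ⇒ mean > median ⇒ right-skewed (positive skew).

0.9146, right-skewed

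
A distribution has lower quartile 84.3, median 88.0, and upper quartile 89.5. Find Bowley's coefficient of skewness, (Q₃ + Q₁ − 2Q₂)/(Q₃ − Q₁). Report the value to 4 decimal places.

numerator: Q₃ + Q₁ − 2Q₂ = 89.5 + 84.3 − 2×88.0 = -2.2000
denominator: Q₃ − Q₁ = 89.5 − 84.3 = 5.2000
Bowley skewness = -2.2000 / 5.2000 ≈ -0.4231

-0.4231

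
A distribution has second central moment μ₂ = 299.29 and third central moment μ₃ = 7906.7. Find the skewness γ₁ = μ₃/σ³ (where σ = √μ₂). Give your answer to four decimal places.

1.5271

σ = √μ₂ = √299.29 = 17.30000
σ³ = μ₂^(3/2) = 5177.71700
γ₁ = μ₃/σ³ = 7906.7 / 5177.71700 ≈ 1.5271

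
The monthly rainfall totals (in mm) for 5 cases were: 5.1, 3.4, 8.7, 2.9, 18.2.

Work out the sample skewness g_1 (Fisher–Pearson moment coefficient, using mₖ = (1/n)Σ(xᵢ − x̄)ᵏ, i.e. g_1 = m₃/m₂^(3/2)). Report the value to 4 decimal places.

1.0765

x̄ = (5.1 + 3.4 + 8.7 + 2.9 + 18.2) / 5 = 7.6600
deviations (xᵢ − x̄): -2.5600, -4.2600, 1.0400, -4.7600, 10.5400
Σ(xᵢ − x̄)² = 159.5320 ⇒ m₂ = 159.5320/5 = 31.90640
Σ(xᵢ − x̄)³ = 970.0942 ⇒ m₃ = 970.0942/5 = 194.01883
m₂^(3/2) = 31.90640^(1.5) = 180.22569
g_1 = m₃ / m₂^(3/2) = 194.01883 / 180.22569 ≈ 1.0765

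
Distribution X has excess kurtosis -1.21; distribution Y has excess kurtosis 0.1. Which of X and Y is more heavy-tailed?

Y

Higher excess kurtosis ⇒ heavier tails relative to the normal distribution.
-1.21 vs 0.1: the larger is 0.1, so Y has heavier tails. (Y is leptokurtic — heavier-than-normal tails; the other is platykurtic.)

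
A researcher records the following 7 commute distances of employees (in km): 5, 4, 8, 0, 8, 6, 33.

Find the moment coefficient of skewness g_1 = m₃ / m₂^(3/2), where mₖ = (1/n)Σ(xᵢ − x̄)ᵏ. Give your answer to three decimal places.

x̄ = (5 + 4 + 8 + 0 + 8 + 6 + 33) / 7 = 9.1429
deviations (xᵢ − x̄): -4.1429, -5.1429, -1.1429, -9.1429, -1.1429, -3.1429, 23.8571
Σ(xᵢ − x̄)² = 708.8571 ⇒ m₂ = 708.8571/7 = 101.26531
Σ(xᵢ − x̄)³ = 12573.1837 ⇒ m₃ = 12573.1837/7 = 1796.16910
m₂^(3/2) = 101.26531^(1.5) = 1019.03950
g_1 = m₃ / m₂^(3/2) = 1796.16910 / 1019.03950 ≈ 1.763

1.763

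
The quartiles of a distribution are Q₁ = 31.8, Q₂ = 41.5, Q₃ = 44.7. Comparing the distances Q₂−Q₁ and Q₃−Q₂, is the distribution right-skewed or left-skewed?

left-skewed

Q₂ − Q₁ = 9.7;  Q₃ − Q₂ = 3.2
Q₂ − Q₁ > Q₃ − Q₂ ⇒ the lower half is more spread out ⇒ left-skewed.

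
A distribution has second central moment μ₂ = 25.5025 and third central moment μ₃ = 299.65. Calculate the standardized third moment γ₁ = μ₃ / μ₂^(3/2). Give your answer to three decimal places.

2.327

σ = √μ₂ = √25.5025 = 5.05000
σ³ = μ₂^(3/2) = 128.78763
γ₁ = μ₃/σ³ = 299.65 / 128.78763 ≈ 2.327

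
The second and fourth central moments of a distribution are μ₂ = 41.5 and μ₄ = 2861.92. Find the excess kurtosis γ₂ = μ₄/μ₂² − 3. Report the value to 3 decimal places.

-1.338

μ₂² = 41.5² = 1722.25000
μ₄/μ₂² = 2861.92 / 1722.25000 = 1.66173
γ₂ = 1.66173 − 3 ≈ -1.338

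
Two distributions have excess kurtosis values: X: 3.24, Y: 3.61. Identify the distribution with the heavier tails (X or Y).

Higher excess kurtosis ⇒ heavier tails relative to the normal distribution.
3.24 vs 3.61: the larger is 3.61, so Y has heavier tails.

Y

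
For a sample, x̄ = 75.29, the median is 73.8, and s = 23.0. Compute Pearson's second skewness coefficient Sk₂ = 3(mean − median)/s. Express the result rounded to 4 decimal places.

0.1943

Sk₂ = 3(75.29 − 73.8) / 23.0 = 3 × 1.4900 / 23.0
    = 4.4700 / 23.0 ≈ 0.1943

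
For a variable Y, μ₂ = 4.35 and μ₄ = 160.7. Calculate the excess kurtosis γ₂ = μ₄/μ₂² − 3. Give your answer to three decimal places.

5.493

μ₂² = 4.35² = 18.92250
μ₄/μ₂² = 160.7 / 18.92250 = 8.49254
γ₂ = 8.49254 − 3 ≈ 5.493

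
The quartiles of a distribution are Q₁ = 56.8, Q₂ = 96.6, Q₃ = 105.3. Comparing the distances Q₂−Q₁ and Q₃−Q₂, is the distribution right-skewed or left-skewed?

Q₂ − Q₁ = 39.8;  Q₃ − Q₂ = 8.7
Q₂ − Q₁ > Q₃ − Q₂ ⇒ the lower half is more spread out ⇒ left-skewed.

left-skewed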